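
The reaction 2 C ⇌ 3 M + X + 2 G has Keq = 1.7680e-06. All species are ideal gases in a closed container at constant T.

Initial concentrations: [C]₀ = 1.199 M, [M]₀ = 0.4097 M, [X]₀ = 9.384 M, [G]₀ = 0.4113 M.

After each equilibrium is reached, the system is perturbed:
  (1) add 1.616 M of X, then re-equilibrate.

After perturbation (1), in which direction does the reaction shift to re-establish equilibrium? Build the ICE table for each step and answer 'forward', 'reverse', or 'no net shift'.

Direction: reverse

Q₀ = 0.07594 vs Keq = 1.7680e-06 ⇒ Q>K, reverse
Step 1:
                    C           M           X           G
  Initial       1.199      0.4097       9.384      0.4113
  Change       0.2561     -0.3841      -0.128     -0.2561
  Equil         1.455      0.0256       9.256      0.1552
  solve Keq expr → x = -0.128; check Q = 1.7680e-06
Then add 1.616 M of X.
Step 2:
                    C           M           X           G
  Initial       1.455      0.0256       10.87      0.1552
  Change   8.2733e-04   -0.001241 -4.1366e-04 -8.2733e-04
  Equil         1.456     0.02436       10.87      0.1544
  solve Keq expr → x = -4.1366e-04; check Q = 1.7680e-06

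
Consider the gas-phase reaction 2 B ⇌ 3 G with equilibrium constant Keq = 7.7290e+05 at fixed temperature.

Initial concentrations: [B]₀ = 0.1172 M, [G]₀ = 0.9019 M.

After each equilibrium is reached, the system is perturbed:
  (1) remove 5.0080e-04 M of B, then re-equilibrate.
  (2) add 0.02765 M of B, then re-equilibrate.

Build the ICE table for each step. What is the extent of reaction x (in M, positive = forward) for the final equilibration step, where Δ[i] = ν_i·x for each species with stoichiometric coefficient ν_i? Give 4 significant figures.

Q₀ = 53.41 vs Keq = 7.7290e+05 ⇒ Q<K, forward
Step 1:
                  B         G
  I          0.1172    0.9019
  C         -0.1159    0.1739
  E        0.001269     1.076
  solve Keq expr → x = 0.05797; check Q = 7.7290e+05
Then remove 5.0080e-04 M of B.
Step 2:
                  B         G
  I       7.6841e-04     1.076
  C       4.9947e-04 -7.4921e-04
  E        0.001268     1.075
  solve Keq expr → x = -2.4974e-04; check Q = 7.7290e+05
Then add 0.02765 M of B.
Step 3:
                  B         G
  I         0.02892     1.075
  C        -0.02758   0.04136
  E        0.001342     1.116
  solve Keq expr → x = 0.01379; check Q = 7.7290e+05

x = 0.01379 M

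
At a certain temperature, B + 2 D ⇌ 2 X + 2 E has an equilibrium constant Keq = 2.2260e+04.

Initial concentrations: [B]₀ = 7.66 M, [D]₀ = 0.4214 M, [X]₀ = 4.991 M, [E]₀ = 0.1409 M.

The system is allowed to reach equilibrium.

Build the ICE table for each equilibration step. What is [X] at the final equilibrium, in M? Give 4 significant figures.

Q₀ = 0.3636 vs Keq = 2.2260e+04 ⇒ Q<K, forward
Step 1:
                  B         D         X         E
  init         7.66    0.4214     4.991    0.1409
  Δ          -0.207    -0.414     0.414     0.414
  eq          7.453  0.007364     5.405    0.5549
  solve Keq expr → x = 0.207; check Q = 2.2260e+04

[X]_eq = 5.405 M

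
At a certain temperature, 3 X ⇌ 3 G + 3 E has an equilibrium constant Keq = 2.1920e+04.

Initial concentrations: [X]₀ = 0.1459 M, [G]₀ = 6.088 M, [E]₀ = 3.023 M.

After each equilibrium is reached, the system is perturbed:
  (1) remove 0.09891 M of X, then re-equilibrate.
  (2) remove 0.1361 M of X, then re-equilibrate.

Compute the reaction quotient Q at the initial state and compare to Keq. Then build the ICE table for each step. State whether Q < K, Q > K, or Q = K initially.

Q₀ = 2.0071e+06; Q > K (proceeds reverse)

Q₀ = 2.0071e+06 vs Keq = 2.1920e+04 ⇒ Q>K, reverse
Step 1:
                    X           G           E
  Initial      0.1459       6.088       3.023
  Change       0.3901     -0.3901     -0.3901
  Equil         0.536       5.698       2.633
  solve Keq expr → x = -0.13; check Q = 2.1920e+04
Then remove 0.09891 M of X.
Step 2:
                    X           G           E
  Initial      0.4371       5.698       2.633
  Change      0.07638    -0.07638    -0.07638
  Equil        0.5135       5.621       2.556
  solve Keq expr → x = -0.02546; check Q = 2.1920e+04
Then remove 0.1361 M of X.
Step 3:
                    X           G           E
  Initial      0.3774       5.621       2.556
  Change       0.1056     -0.1056     -0.1056
  Equil         0.483       5.516       2.451
  solve Keq expr → x = -0.03521; check Q = 2.1920e+04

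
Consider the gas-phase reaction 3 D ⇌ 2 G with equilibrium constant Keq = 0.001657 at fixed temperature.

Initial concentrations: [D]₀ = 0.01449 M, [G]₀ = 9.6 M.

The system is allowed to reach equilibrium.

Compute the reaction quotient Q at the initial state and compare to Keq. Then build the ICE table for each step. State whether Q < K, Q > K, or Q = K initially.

Q₀ = 3.0293e+07 vs Keq = 0.001657 ⇒ Q>K, reverse
Step 1:
                   D          G
  I          0.01449        9.6
  C            11.89     -7.928
  E            11.91      1.672
  solve Keq expr → x = -3.964; check Q = 0.001657

Q₀ = 3.0293e+07; Q > K (proceeds reverse)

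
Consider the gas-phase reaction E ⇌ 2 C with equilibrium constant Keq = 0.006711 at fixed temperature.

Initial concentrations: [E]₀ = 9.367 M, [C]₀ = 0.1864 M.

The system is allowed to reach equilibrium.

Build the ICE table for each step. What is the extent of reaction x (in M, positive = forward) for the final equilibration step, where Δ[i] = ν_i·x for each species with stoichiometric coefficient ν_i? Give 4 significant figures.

Q₀ = 0.003709 vs Keq = 0.006711 ⇒ Q<K, forward
Step 1:
                    E           C
  I             9.367      0.1864
  C          -0.03195     0.06389
  E             9.335      0.2503
  solve Keq expr → x = 0.03195; check Q = 0.006711

x = 0.03195 M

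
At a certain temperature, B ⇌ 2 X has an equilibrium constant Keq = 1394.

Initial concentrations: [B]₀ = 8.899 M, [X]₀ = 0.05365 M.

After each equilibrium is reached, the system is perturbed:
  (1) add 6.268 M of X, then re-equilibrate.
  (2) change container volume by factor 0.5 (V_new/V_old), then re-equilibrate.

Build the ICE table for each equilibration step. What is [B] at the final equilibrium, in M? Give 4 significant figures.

Q₀ = 3.2344e-04 vs Keq = 1394 ⇒ Q<K, forward
Step 1:
                   B          X
  I            8.899    0.05365
  C           -8.681      17.36
  E           0.2176      17.42
  solve Keq expr → x = 8.681; check Q = 1394
Then add 6.268 M of X.
Step 2:
                   B          X
  I           0.2176      23.68
  C           0.1731    -0.3463
  E           0.3907      23.34
  solve Keq expr → x = -0.1731; check Q = 1394
Then change container volume by factor 0.5 (V_new/V_old).
Step 3:
                   B          X
  I           0.7815      46.68
  C           0.6904     -1.381
  E            1.472       45.3
  solve Keq expr → x = -0.6904; check Q = 1394

[B]_eq = 1.472 M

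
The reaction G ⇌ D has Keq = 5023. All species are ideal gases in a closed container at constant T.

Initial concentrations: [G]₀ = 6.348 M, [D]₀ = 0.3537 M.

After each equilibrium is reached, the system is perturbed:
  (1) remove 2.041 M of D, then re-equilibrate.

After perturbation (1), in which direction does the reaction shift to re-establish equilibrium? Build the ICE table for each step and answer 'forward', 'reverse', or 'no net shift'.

Q₀ = 0.05572 vs Keq = 5023 ⇒ Q<K, forward
Step 1:
                  G         D
  I           6.348    0.3537
  C          -6.347     6.347
  E        0.001334       6.7
  solve Keq expr → x = 6.347; check Q = 5023
Then remove 2.041 M of D.
Step 2:
                  G         D
  I        0.001334     4.659
  C       -4.0625e-04 4.0625e-04
  E       9.2769e-04      4.66
  solve Keq expr → x = 4.0625e-04; check Q = 5023

Direction: forward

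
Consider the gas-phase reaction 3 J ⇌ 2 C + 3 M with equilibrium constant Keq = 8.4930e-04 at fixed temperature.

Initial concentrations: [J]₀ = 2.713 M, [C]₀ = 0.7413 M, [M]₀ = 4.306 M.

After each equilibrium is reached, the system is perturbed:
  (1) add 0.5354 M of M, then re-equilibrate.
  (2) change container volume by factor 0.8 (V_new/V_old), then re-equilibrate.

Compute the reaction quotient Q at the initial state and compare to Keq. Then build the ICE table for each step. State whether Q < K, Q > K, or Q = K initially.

Q₀ = 2.197 vs Keq = 8.4930e-04 ⇒ Q>K, reverse
Step 1:
                    J           C           M
  init          2.713      0.7413       4.306
  Δ             1.057     -0.7049      -1.057
  eq             3.77     0.03644       3.249
  solve Keq expr → x = -0.3524; check Q = 8.4930e-04
Then add 0.5354 M of M.
Step 2:
                    J           C           M
  init           3.77     0.03644       3.784
  Δ            0.0108   -0.007203     -0.0108
  eq            3.781     0.02923       3.773
  solve Keq expr → x = -0.003601; check Q = 8.4930e-04
Then change container volume by factor 0.8 (V_new/V_old).
Step 3:
                    J           C           M
  init          4.726     0.03654       4.717
  Δ           0.01066    -0.00711    -0.01066
  eq            4.737     0.02943       4.706
  solve Keq expr → x = -0.003555; check Q = 8.4930e-04

Q₀ = 2.197; Q > K (proceeds reverse)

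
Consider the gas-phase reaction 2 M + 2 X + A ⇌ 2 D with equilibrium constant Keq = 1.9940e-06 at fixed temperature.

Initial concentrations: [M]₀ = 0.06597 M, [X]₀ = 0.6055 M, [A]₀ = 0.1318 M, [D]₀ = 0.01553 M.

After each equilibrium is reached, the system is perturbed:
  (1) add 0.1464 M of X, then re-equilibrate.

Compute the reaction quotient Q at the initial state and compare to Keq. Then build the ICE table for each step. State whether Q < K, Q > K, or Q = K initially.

Q₀ = 1.147; Q > K (proceeds reverse)

Q₀ = 1.147 vs Keq = 1.9940e-06 ⇒ Q>K, reverse
Step 1:
                    M           X           A           D
  init        0.06597      0.6055      0.1318     0.01553
  Δ            0.0155      0.0155    0.007752     -0.0155
  eq          0.08147       0.621      0.1396  2.6689e-05
  solve Keq expr → x = -0.007752; check Q = 1.9940e-06
Then add 0.1464 M of X.
Step 2:
                    M           X           A           D
  init        0.08147      0.7674      0.1396  2.6689e-05
  Δ       -6.2888e-06 -6.2888e-06 -3.1444e-06  6.2888e-06
  eq          0.08147      0.7674      0.1395  3.2978e-05
  solve Keq expr → x = 3.1444e-06; check Q = 1.9940e-06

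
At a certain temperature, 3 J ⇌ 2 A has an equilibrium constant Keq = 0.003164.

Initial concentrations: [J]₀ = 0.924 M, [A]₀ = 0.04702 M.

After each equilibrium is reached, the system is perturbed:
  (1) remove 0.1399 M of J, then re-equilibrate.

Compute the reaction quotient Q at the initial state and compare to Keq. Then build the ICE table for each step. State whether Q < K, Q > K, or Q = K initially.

Q₀ = 0.002803; Q < K (proceeds forward)

Q₀ = 0.002803 vs Keq = 0.003164 ⇒ Q<K, forward
Step 1:
                   J          A
  I            0.924    0.04702
  C        -0.003933   0.002622
  E           0.9201    0.04964
  solve Keq expr → x = 0.001311; check Q = 0.003164
Then remove 0.1399 M of J.
Step 2:
                   J          A
  I           0.7802    0.04964
  C          0.01467  -0.009782
  E           0.7948    0.03986
  solve Keq expr → x = -0.004891; check Q = 0.003164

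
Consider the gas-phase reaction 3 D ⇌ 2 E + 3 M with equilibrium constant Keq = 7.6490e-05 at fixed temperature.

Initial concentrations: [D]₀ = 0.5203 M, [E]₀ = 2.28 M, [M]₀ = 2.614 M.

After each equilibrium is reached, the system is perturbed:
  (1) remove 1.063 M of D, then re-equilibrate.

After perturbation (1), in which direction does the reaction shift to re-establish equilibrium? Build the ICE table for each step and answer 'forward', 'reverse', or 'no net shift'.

Q₀ = 659.2 vs Keq = 7.6490e-05 ⇒ Q>K, reverse
Step 1:
                   D          E          M
  I           0.5203       2.28      2.614
  C            2.446     -1.631     -2.446
  E            2.966     0.6493     0.1679
  solve Keq expr → x = -0.8154; check Q = 7.6490e-05
Then remove 1.063 M of D.
Step 2:
                   D          E          M
  I            1.903     0.6493     0.1679
  C          0.05297   -0.03532   -0.05297
  E            1.956      0.614      0.115
  solve Keq expr → x = -0.01766; check Q = 7.6490e-05

Direction: reverse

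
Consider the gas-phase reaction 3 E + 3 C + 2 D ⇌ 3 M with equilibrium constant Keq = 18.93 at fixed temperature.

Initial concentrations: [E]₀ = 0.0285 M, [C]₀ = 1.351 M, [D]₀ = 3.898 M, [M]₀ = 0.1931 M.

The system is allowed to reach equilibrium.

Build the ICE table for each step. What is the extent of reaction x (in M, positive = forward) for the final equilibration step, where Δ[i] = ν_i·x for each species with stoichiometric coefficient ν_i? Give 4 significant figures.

x = 0.002017 M

Q₀ = 8.302 vs Keq = 18.93 ⇒ Q<K, forward
Step 1:
                   E          C          D          M
  Initial     0.0285      1.351      3.898     0.1931
  Change   -0.006052  -0.006052  -0.004035   0.006052
  Equil      0.02245      1.345      3.894     0.1992
  solve Keq expr → x = 0.002017; check Q = 18.93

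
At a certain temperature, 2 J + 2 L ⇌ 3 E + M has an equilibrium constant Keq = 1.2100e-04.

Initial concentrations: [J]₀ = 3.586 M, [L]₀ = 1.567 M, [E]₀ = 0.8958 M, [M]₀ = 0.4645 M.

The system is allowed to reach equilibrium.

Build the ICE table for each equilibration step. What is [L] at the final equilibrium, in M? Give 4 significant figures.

Q₀ = 0.01057 vs Keq = 1.2100e-04 ⇒ Q>K, reverse
Step 1:
                   J          L          E          M
  I            3.586      1.567     0.8958     0.4645
  C           0.3955     0.3955    -0.5932    -0.1977
  E            3.981      1.962     0.3026     0.2668
  solve Keq expr → x = -0.1977; check Q = 1.2100e-04

[L]_eq = 1.962 M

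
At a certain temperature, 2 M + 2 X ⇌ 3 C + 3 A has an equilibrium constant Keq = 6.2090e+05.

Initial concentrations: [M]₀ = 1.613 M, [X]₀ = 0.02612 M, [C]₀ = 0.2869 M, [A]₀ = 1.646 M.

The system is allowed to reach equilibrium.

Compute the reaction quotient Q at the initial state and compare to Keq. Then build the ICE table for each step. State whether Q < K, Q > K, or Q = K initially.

Q₀ = 59.33 vs Keq = 6.2090e+05 ⇒ Q<K, forward
Step 1:
                    M           X           C           A
  Initial       1.613     0.02612      0.2869       1.646
  Change      -0.0258     -0.0258     0.03869     0.03869
  Equil         1.587  3.2482e-04      0.3256       1.685
  solve Keq expr → x = 0.0129; check Q = 6.2090e+05

Q₀ = 59.33; Q < K (proceeds forward)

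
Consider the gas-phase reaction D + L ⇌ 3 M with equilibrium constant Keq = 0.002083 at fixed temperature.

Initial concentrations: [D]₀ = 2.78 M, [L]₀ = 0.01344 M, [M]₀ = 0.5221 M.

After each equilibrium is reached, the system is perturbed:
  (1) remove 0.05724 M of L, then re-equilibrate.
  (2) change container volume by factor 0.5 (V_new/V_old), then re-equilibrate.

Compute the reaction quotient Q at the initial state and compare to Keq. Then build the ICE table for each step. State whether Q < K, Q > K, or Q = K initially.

Q₀ = 3.809 vs Keq = 0.002083 ⇒ Q>K, reverse
Step 1:
                  D         L         M
  I            2.78   0.01344    0.5221
  C          0.1414    0.1414   -0.4241
  E           2.921    0.1548   0.09803
  solve Keq expr → x = -0.1414; check Q = 0.002083
Then remove 0.05724 M of L.
Step 2:
                  D         L         M
  I           2.921   0.09756   0.09803
  C        0.004246  0.004246  -0.01274
  E           2.926    0.1018   0.08529
  solve Keq expr → x = -0.004246; check Q = 0.002083
Then change container volume by factor 0.5 (V_new/V_old).
Step 3:
                  D         L         M
  I           5.851    0.2036    0.1706
  C         0.01091   0.01091  -0.03273
  E           5.862    0.2145    0.1378
  solve Keq expr → x = -0.01091; check Q = 0.002083

Q₀ = 3.809; Q > K (proceeds reverse)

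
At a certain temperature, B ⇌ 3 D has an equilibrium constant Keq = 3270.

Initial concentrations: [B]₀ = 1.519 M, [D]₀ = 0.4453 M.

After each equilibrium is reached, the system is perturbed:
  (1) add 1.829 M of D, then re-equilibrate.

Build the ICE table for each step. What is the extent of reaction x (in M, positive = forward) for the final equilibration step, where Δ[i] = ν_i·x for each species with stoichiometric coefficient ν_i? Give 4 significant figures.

x = -0.0509 M

Q₀ = 0.05813 vs Keq = 3270 ⇒ Q<K, forward
Step 1:
                    B           D
  I             1.519      0.4453
  C            -1.483       4.449
  E           0.03586       4.895
  solve Keq expr → x = 1.483; check Q = 3270
Then add 1.829 M of D.
Step 2:
                    B           D
  I           0.03586       6.724
  C            0.0509     -0.1527
  E           0.08677       6.571
  solve Keq expr → x = -0.0509; check Q = 3270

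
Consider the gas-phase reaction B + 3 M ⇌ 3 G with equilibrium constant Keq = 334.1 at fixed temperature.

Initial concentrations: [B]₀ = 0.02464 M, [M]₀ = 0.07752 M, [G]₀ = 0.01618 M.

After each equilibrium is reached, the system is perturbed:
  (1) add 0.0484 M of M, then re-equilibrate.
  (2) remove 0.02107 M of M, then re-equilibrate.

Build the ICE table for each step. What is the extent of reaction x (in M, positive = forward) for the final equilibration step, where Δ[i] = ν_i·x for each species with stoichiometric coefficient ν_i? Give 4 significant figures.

Q₀ = 0.369 vs Keq = 334.1 ⇒ Q<K, forward
Step 1:
                  B         M         G
  Initial   0.02464   0.07752   0.01618
  Change   -0.01357  -0.04072   0.04072
  Equil     0.01107    0.0368    0.0569
  solve Keq expr → x = 0.01357; check Q = 334.1
Then add 0.0484 M of M.
Step 2:
                  B         M         G
  Initial   0.01107    0.0852    0.0569
  Change  -0.006436  -0.01931   0.01931
  Equil    0.004631   0.06589   0.07621
  solve Keq expr → x = 0.006436; check Q = 334.1
Then remove 0.02107 M of M.
Step 3:
                  B         M         G
  Initial  0.004631   0.04482   0.07621
  Change   0.002386  0.007158 -0.007158
  Equil    0.007017   0.05198   0.06905
  solve Keq expr → x = -0.002386; check Q = 334.1

x = -0.002386 M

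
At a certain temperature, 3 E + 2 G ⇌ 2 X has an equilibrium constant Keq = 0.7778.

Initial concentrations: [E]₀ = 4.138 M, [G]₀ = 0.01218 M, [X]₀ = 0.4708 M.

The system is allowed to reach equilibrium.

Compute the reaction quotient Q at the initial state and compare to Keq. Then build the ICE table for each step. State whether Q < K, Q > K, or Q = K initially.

Q₀ = 21.09 vs Keq = 0.7778 ⇒ Q>K, reverse
Step 1:
                    E           G           X
  I             4.138     0.01218      0.4708
  C           0.06595     0.04397    -0.04397
  E             4.204     0.05615      0.4268
  solve Keq expr → x = -0.02198; check Q = 0.7778

Q₀ = 21.09; Q > K (proceeds reverse)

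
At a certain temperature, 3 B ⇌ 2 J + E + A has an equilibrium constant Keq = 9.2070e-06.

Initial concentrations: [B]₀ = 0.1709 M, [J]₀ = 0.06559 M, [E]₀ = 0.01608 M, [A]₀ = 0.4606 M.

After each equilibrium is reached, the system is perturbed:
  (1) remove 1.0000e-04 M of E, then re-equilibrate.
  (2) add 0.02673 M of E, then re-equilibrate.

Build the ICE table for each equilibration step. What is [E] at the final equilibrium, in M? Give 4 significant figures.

[E]_eq = 0.01266 M

Q₀ = 0.006384 vs Keq = 9.2070e-06 ⇒ Q>K, reverse
Step 1:
                  B         J         E         A
  I          0.1709   0.06559   0.01608    0.4606
  C         0.04767  -0.03178  -0.01589  -0.01589
  E          0.2186   0.03381 1.8914e-04    0.4447
  solve Keq expr → x = -0.01589; check Q = 9.2070e-06
Then remove 1.0000e-04 M of E.
Step 2:
                  B         J         E         A
  I          0.2186   0.03381 8.9140e-05    0.4447
  C       -2.9118e-04 1.9412e-04 9.7060e-05 9.7060e-05
  E          0.2183     0.034 1.8620e-04    0.4448
  solve Keq expr → x = 9.7060e-05; check Q = 9.2070e-06
Then add 0.02673 M of E.
Step 3:
                  B         J         E         A
  I          0.2183     0.034   0.02692    0.4448
  C         0.04278  -0.02852  -0.01426  -0.01426
  E          0.2611  0.005483   0.01266    0.4305
  solve Keq expr → x = -0.01426; check Q = 9.2070e-06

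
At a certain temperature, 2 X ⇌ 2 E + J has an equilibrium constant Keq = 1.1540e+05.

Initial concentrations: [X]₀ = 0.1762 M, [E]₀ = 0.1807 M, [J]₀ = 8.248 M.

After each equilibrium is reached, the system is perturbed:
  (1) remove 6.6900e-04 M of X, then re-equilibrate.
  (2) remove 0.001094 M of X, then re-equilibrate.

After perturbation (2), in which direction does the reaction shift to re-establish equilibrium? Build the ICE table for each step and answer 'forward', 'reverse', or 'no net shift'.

Direction: reverse

Q₀ = 8.675 vs Keq = 1.1540e+05 ⇒ Q<K, forward
Step 1:
                    X           E           J
  Initial      0.1762      0.1807       8.248
  Change      -0.1732      0.1732      0.0866
  Equil      0.003008      0.3539       8.335
  solve Keq expr → x = 0.0866; check Q = 1.1540e+05
Then remove 6.6900e-04 M of X.
Step 2:
                    X           E           J
  Initial    0.002339      0.3539       8.335
  Change   6.6330e-04 -6.6330e-04 -3.3165e-04
  Equil      0.003002      0.3532       8.334
  solve Keq expr → x = -3.3165e-04; check Q = 1.1540e+05
Then remove 0.001094 M of X.
Step 3:
                    X           E           J
  Initial    0.001908      0.3532       8.334
  Change     0.001085   -0.001085 -5.4234e-04
  Equil      0.002993      0.3521       8.334
  solve Keq expr → x = -5.4234e-04; check Q = 1.1540e+05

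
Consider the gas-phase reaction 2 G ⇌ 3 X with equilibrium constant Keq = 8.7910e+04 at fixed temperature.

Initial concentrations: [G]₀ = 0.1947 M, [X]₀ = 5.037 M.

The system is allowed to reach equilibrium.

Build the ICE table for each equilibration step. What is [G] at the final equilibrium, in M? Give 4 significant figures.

Q₀ = 3371 vs Keq = 8.7910e+04 ⇒ Q<K, forward
Step 1:
                   G          X
  I           0.1947      5.037
  C          -0.1539     0.2309
  E          0.04078      5.268
  solve Keq expr → x = 0.07696; check Q = 8.7910e+04

[G]_eq = 0.04078 M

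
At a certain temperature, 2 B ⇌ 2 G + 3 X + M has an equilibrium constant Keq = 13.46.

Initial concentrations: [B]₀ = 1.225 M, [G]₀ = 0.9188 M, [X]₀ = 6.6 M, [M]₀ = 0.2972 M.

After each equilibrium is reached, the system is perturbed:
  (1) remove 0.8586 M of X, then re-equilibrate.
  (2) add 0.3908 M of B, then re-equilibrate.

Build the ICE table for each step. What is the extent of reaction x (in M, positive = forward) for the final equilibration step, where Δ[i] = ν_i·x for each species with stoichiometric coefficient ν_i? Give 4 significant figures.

Q₀ = 48.07 vs Keq = 13.46 ⇒ Q>K, reverse
Step 1:
                    B           G           X           M
  I             1.225      0.9188         6.6      0.2972
  C            0.1905     -0.1905     -0.2857    -0.09524
  E             1.415      0.7283       6.314       0.202
  solve Keq expr → x = -0.09524; check Q = 13.46
Then remove 0.8586 M of X.
Step 2:
                    B           G           X           M
  I             1.415      0.7283       5.456       0.202
  C          -0.06085     0.06085     0.09128     0.03043
  E             1.355      0.7892       5.547      0.2324
  solve Keq expr → x = 0.03043; check Q = 13.46
Then add 0.3908 M of B.
Step 3:
                    B           G           X           M
  I             1.745      0.7892       5.547      0.2324
  C           -0.0795      0.0795      0.1193     0.03975
  E             1.666      0.8687       5.666      0.2721
  solve Keq expr → x = 0.03975; check Q = 13.46

x = 0.03975 M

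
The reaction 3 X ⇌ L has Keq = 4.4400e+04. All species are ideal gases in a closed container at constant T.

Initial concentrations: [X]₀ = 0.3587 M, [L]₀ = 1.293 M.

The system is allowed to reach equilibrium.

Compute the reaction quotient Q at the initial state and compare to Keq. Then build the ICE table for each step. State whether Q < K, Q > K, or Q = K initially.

Q₀ = 28.02 vs Keq = 4.4400e+04 ⇒ Q<K, forward
Step 1:
                  X         L
  Initial    0.3587     1.293
  Change    -0.3271     0.109
  Equil     0.03161     1.402
  solve Keq expr → x = 0.109; check Q = 4.4400e+04

Q₀ = 28.02; Q < K (proceeds forward)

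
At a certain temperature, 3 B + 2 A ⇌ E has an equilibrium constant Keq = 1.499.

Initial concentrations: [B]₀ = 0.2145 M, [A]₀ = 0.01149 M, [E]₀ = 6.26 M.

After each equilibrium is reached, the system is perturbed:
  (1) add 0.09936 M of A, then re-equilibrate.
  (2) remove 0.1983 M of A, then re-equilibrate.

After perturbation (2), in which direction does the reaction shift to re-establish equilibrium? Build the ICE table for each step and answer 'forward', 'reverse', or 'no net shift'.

Q₀ = 4.8045e+06 vs Keq = 1.499 ⇒ Q>K, reverse
Step 1:
                  B         A         E
  I          0.2145   0.01149      6.26
  C           1.409     0.939   -0.4695
  E           1.623    0.9505      5.79
  solve Keq expr → x = -0.4695; check Q = 1.499
Then add 0.09936 M of A.
Step 2:
                  B         A         E
  I           1.623      1.05      5.79
  C        -0.06143  -0.04095   0.02048
  E           1.562     1.009     5.811
  solve Keq expr → x = 0.02048; check Q = 1.499
Then remove 0.1983 M of A.
Step 3:
                  B         A         E
  I           1.562    0.8106     5.811
  C          0.1261   0.08409  -0.04204
  E           1.688    0.8947     5.769
  solve Keq expr → x = -0.04204; check Q = 1.499

Direction: reverse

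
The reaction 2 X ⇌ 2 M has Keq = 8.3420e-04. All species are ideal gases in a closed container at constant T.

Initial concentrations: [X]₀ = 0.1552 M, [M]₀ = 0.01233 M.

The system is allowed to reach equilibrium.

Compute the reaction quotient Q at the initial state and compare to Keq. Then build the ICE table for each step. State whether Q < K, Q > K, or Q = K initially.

Q₀ = 0.006312; Q > K (proceeds reverse)

Q₀ = 0.006312 vs Keq = 8.3420e-04 ⇒ Q>K, reverse
Step 1:
                   X          M
  init        0.1552    0.01233
  Δ         0.007627  -0.007627
  eq          0.1628   0.004703
  solve Keq expr → x = -0.003814; check Q = 8.3420e-04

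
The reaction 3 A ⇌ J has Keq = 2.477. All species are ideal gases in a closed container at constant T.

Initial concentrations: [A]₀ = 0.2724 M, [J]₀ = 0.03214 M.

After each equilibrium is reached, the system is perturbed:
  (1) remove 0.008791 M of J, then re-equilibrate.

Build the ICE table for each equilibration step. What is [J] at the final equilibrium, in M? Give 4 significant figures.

[J]_eq = 0.03419 M

Q₀ = 1.59 vs Keq = 2.477 ⇒ Q<K, forward
Step 1:
                   A          J
  Initial     0.2724    0.03214
  Change    -0.02127    0.00709
  Equil       0.2511    0.03923
  solve Keq expr → x = 0.00709; check Q = 2.477
Then remove 0.008791 M of J.
Step 2:
                   A          J
  Initial     0.2511    0.03044
  Change    -0.01125   0.003751
  Equil       0.2399    0.03419
  solve Keq expr → x = 0.003751; check Q = 2.477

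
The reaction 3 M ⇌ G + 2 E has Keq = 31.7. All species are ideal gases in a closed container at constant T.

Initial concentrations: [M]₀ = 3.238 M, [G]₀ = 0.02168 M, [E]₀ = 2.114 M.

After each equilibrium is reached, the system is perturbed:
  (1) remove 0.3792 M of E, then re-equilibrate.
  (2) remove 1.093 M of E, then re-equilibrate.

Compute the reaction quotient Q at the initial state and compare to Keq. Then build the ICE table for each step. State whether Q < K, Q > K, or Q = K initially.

Q₀ = 0.002854 vs Keq = 31.7 ⇒ Q<K, forward
Step 1:
                    M           G           E
  init          3.238     0.02168       2.114
  Δ            -2.509      0.8362       1.672
  eq           0.7294      0.8579       3.786
  solve Keq expr → x = 0.8362; check Q = 31.7
Then remove 0.3792 M of E.
Step 2:
                    M           G           E
  init         0.7294      0.8579       3.407
  Δ          -0.04211     0.01404     0.02807
  eq           0.6873      0.8719       3.435
  solve Keq expr → x = 0.01404; check Q = 31.7
Then remove 1.093 M of E.
Step 3:
                    M           G           E
  init         0.6873      0.8719       2.342
  Δ           -0.1325     0.04416     0.08833
  eq           0.5548      0.9161       2.431
  solve Keq expr → x = 0.04416; check Q = 31.7

Q₀ = 0.002854; Q < K (proceeds forward)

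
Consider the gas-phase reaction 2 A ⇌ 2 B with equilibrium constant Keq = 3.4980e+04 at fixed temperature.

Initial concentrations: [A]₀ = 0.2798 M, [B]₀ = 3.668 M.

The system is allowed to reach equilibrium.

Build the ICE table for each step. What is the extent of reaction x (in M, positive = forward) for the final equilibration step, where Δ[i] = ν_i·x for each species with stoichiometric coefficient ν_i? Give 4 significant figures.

Q₀ = 171.9 vs Keq = 3.4980e+04 ⇒ Q<K, forward
Step 1:
                   A          B
  Initial     0.2798      3.668
  Change     -0.2588     0.2588
  Equil        0.021      3.927
  solve Keq expr → x = 0.1294; check Q = 3.4980e+04

x = 0.1294 M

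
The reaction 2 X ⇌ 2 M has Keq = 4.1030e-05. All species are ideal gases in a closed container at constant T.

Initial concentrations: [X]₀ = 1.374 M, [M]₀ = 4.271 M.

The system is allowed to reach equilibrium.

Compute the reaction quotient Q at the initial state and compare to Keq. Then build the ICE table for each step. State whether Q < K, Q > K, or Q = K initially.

Q₀ = 9.662 vs Keq = 4.1030e-05 ⇒ Q>K, reverse
Step 1:
                  X         M
  Initial     1.374     4.271
  Change      4.235    -4.235
  Equil       5.609   0.03593
  solve Keq expr → x = -2.118; check Q = 4.1030e-05

Q₀ = 9.662; Q > K (proceeds reverse)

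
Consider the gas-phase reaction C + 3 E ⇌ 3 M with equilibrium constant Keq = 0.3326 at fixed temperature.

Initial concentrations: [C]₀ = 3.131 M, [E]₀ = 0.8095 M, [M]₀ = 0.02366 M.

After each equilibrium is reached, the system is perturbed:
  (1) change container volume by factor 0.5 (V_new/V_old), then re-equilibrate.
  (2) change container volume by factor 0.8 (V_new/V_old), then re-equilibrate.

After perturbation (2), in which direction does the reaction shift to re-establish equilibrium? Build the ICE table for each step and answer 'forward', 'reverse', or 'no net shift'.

Q₀ = 7.9746e-06 vs Keq = 0.3326 ⇒ Q<K, forward
Step 1:
                    C           E           M
  init          3.131      0.8095     0.02366
  Δ           -0.1309     -0.3928      0.3928
  eq                3      0.4167      0.4164
  solve Keq expr → x = 0.1309; check Q = 0.3326
Then change container volume by factor 0.5 (V_new/V_old).
Step 2:
                    C           E           M
  init              6      0.8335      0.8329
  Δ           -0.0317     -0.0951      0.0951
  eq            5.968      0.7384       0.928
  solve Keq expr → x = 0.0317; check Q = 0.3326
Then change container volume by factor 0.8 (V_new/V_old).
Step 3:
                    C           E           M
  init          7.461      0.9229        1.16
  Δ          -0.01259    -0.03777     0.03777
  eq            7.448      0.8852       1.198
  solve Keq expr → x = 0.01259; check Q = 0.3326

Direction: forward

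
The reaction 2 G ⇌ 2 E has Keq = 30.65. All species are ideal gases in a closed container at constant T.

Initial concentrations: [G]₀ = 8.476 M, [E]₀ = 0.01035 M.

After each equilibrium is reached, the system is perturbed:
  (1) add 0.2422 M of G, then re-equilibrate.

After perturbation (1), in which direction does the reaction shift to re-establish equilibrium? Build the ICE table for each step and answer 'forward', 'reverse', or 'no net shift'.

Direction: forward

Q₀ = 1.4911e-06 vs Keq = 30.65 ⇒ Q<K, forward
Step 1:
                  G         E
  Initial     8.476   0.01035
  Change     -7.178     7.178
  Equil       1.298     7.188
  solve Keq expr → x = 3.589; check Q = 30.65
Then add 0.2422 M of G.
Step 2:
                  G         E
  Initial     1.541     7.188
  Change    -0.2051    0.2051
  Equil       1.335     7.393
  solve Keq expr → x = 0.1026; check Q = 30.65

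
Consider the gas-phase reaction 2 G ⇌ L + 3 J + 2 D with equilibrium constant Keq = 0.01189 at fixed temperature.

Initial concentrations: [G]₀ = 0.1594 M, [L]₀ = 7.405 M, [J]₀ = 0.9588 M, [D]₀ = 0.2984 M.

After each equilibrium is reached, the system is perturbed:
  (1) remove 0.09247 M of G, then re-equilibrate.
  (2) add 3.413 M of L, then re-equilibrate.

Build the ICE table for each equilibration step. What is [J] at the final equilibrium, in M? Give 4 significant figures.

[J]_eq = 0.5524 M

Q₀ = 22.87 vs Keq = 0.01189 ⇒ Q>K, reverse
Step 1:
                    G           L           J           D
  init         0.1594       7.405      0.9588      0.2984
  Δ            0.2591     -0.1296     -0.3887     -0.2591
  eq           0.4185       7.275      0.5701      0.0393
  solve Keq expr → x = -0.1296; check Q = 0.01189
Then remove 0.09247 M of G.
Step 2:
                    G           L           J           D
  init          0.326       7.275      0.5701      0.0393
  Δ          0.007109   -0.003555    -0.01066   -0.007109
  eq           0.3331       7.272      0.5595     0.03219
  solve Keq expr → x = -0.003555; check Q = 0.01189
Then add 3.413 M of L.
Step 3:
                    G           L           J           D
  init         0.3331       10.68      0.5595     0.03219
  Δ          0.004733   -0.002366   -0.007099   -0.004733
  eq           0.3379       10.68      0.5524     0.02746
  solve Keq expr → x = -0.002366; check Q = 0.01189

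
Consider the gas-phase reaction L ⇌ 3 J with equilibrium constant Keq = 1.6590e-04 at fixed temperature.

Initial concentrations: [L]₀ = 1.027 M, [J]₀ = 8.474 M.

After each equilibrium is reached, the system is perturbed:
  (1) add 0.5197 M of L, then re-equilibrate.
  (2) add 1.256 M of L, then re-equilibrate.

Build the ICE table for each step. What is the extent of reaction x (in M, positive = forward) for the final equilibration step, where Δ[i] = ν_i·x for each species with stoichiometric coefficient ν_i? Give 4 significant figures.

x = 0.002636 M

Q₀ = 592.5 vs Keq = 1.6590e-04 ⇒ Q>K, reverse
Step 1:
                   L          J
  Initial      1.027      8.474
  Change       2.796     -8.388
  Equil        3.823    0.08592
  solve Keq expr → x = -2.796; check Q = 1.6590e-04
Then add 0.5197 M of L.
Step 2:
                   L          J
  Initial      4.343    0.08592
  Change    -0.00124    0.00372
  Equil        4.341    0.08964
  solve Keq expr → x = 0.00124; check Q = 1.6590e-04
Then add 1.256 M of L.
Step 3:
                   L          J
  Initial      5.597    0.08964
  Change   -0.002636   0.007908
  Equil        5.595    0.09755
  solve Keq expr → x = 0.002636; check Q = 1.6590e-04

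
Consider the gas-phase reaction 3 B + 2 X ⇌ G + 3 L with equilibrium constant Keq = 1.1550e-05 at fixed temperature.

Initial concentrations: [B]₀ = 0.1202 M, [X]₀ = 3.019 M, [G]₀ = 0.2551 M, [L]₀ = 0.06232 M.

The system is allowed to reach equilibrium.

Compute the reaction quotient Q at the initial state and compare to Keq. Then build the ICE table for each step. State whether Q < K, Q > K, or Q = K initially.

Q₀ = 0.003901; Q > K (proceeds reverse)

Q₀ = 0.003901 vs Keq = 1.1550e-05 ⇒ Q>K, reverse
Step 1:
                   B          X          G          L
  I           0.1202      3.019     0.2551    0.06232
  C          0.04932    0.03288   -0.01644   -0.04932
  E           0.1695      3.052     0.2387      0.013
  solve Keq expr → x = -0.01644; check Q = 1.1550e-05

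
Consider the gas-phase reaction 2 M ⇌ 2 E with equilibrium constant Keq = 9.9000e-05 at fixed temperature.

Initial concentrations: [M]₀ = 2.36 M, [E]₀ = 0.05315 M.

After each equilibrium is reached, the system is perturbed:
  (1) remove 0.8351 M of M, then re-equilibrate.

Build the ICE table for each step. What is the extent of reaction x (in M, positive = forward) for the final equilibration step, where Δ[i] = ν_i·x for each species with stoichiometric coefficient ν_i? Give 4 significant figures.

Q₀ = 5.0720e-04 vs Keq = 9.9000e-05 ⇒ Q>K, reverse
Step 1:
                   M          E
  I             2.36    0.05315
  C          0.02938   -0.02938
  E            2.389    0.02377
  solve Keq expr → x = -0.01469; check Q = 9.9000e-05
Then remove 0.8351 M of M.
Step 2:
                   M          E
  I            1.554    0.02377
  C         0.008227  -0.008227
  E            1.563    0.01555
  solve Keq expr → x = -0.004114; check Q = 9.9000e-05

x = -0.004114 M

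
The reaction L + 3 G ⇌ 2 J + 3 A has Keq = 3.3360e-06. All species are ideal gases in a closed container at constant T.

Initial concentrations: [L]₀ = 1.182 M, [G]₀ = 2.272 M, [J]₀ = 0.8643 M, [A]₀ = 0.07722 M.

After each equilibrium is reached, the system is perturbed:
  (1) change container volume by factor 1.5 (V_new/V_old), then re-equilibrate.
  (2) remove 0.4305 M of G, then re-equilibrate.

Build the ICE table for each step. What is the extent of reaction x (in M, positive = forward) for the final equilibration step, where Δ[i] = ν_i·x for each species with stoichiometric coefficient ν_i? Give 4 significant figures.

Q₀ = 2.4813e-05 vs Keq = 3.3360e-06 ⇒ Q>K, reverse
Step 1:
                    L           G           J           A
  I             1.182       2.272      0.8643     0.07722
  C           0.01204     0.03613    -0.02409    -0.03613
  E             1.194       2.308      0.8402     0.04109
  solve Keq expr → x = -0.01204; check Q = 3.3360e-06
Then change container volume by factor 1.5 (V_new/V_old).
Step 2:
                    L           G           J           A
  I             0.796       1.539      0.5601     0.02739
  C         -0.001259   -0.003777    0.002518    0.003777
  E            0.7948       1.535      0.5627     0.03117
  solve Keq expr → x = 0.001259; check Q = 3.3360e-06
Then remove 0.4305 M of G.
Step 3:
                    L           G           J           A
  I            0.7948       1.104      0.5627     0.03117
  C          0.002798    0.008394   -0.005596   -0.008394
  E            0.7976       1.113      0.5571     0.02278
  solve Keq expr → x = -0.002798; check Q = 3.3360e-06

x = -0.002798 M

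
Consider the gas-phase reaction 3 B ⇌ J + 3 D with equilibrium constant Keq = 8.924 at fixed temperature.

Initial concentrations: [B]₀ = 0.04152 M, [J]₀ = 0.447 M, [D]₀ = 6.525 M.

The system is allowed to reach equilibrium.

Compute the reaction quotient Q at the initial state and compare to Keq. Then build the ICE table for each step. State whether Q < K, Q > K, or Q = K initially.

Q₀ = 1.7349e+06; Q > K (proceeds reverse)

Q₀ = 1.7349e+06 vs Keq = 8.924 ⇒ Q>K, reverse
Step 1:
                   B          J          D
  Initial    0.04152      0.447      6.525
  Change       1.095    -0.3651     -1.095
  Equil        1.137     0.0819       5.43
  solve Keq expr → x = -0.3651; check Q = 8.924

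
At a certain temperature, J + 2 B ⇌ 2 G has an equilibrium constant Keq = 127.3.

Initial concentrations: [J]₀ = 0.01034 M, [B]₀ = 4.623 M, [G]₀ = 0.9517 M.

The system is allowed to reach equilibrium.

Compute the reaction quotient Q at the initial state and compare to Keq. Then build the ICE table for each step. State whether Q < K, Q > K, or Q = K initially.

Q₀ = 4.099 vs Keq = 127.3 ⇒ Q<K, forward
Step 1:
                  J         B         G
  Initial   0.01034     4.623    0.9517
  Change   -0.00999  -0.01998   0.01998
  Equil   3.5005e-04     4.603    0.9717
  solve Keq expr → x = 0.00999; check Q = 127.3

Q₀ = 4.099; Q < K (proceeds forward)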